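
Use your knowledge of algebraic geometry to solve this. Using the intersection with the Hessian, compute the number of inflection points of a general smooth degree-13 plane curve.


For a general smooth plane curve C of degree d, the inflection points are
the intersection of C with its Hessian curve, which has degree 3(d-2).
By Bezout, the total intersection number is d * 3(d-2) = 13 * 33 = 429.
For a general curve every flex is ordinary, so each contributes
multiplicity 1 to C·Hess(C), and the number of distinct inflection
points is 3d(d-2).
Inflection points = 3*13*(13-2) = 3*13*11 = 429

429


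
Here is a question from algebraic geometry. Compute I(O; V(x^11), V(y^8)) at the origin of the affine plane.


The intersection multiplicity of V(x^a) and V(y^b) at the origin is:
I(O; V(x^11), V(y^8)) = dim_k(k[x,y]/(x^11, y^8))
A basis for k[x,y]/(x^11, y^8) is the set of monomials x^i * y^j
where 0 <= i < 11 and 0 <= j < 8.
The number of such monomials is 11 * 8 = 88

88


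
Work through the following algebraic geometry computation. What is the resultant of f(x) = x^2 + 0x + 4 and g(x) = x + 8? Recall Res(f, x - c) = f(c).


For Res(f, x - c), we evaluate f at x = c.
f(-8) = (-8)^2 + 0*(-8) + 4
= 64 + 0 + 4
= 64 + 4 = 68
Res(f, g) = 68

68


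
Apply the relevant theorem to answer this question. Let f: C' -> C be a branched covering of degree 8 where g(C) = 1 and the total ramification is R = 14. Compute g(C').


Riemann-Hurwitz formula: 2g' - 2 = d(2g - 2) + R
Given: d = 8, g = 1, R = 14
2g' - 2 = 8*(2*1 - 2) + 14
2g' - 2 = 8*0 + 14
2g' - 2 = 0 + 14 = 14
2g' = 16
g' = 8

8


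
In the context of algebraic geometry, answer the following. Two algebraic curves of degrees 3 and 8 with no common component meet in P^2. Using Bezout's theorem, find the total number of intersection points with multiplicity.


Bezout's theorem states the intersection count equals the product of degrees.
Intersection count = 3 * 8 = 24

24


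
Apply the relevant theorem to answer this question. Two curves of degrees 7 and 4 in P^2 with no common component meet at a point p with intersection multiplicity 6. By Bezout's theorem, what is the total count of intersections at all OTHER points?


By Bezout's theorem, the total intersection number is d1 * d2.
Total = 7 * 4 = 28
Intersection multiplicity at p = 6
Remaining intersections = 28 - 6 = 22

22


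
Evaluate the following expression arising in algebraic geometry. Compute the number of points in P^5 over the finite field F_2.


P^5(F_2) has (q^(n+1) - 1)/(q - 1) points.
= 2^5 + 2^4 + 2^3 + 2^2 + 2^1 + 2^0
= 32 + 16 + 8 + 4 + 2 + 1
= 63

63


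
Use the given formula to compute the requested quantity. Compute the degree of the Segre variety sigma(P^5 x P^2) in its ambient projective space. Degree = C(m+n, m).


The degree of the Segre variety P^5 x P^2 is C(m+n, m).
= C(7, 5)
= 21

21


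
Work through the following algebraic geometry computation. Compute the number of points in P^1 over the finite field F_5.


P^1(F_5) has (q^(n+1) - 1)/(q - 1) points.
= 5^1 + 5^0
= 5 + 1
= 6

6


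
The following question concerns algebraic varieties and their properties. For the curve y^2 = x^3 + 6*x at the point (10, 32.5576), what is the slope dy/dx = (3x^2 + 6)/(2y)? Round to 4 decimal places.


Using implicit differentiation of y^2 = x^3 + 6*x:
2y * dy/dx = 3x^2 + 6
dy/dx = (3x^2 + 6)/(2y)
Numerator: 3*10^2 + 6 = 306
Denominator: 2*32.5576 = 65.1152
dy/dx = 306/65.1152 = 4.6994

4.6994


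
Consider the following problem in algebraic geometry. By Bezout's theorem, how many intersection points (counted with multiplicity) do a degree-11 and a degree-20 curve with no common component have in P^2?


Bezout's theorem states the intersection count equals the product of degrees.
Intersection count = 11 * 20 = 220

220


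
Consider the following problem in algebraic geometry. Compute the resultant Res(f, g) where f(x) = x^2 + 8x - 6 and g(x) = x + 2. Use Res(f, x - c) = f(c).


For Res(f, x - c), we evaluate f at x = c.
f(-2) = (-2)^2 + 8*(-2) - 6
= 4 - 16 - 6
= -12 - 6 = -18
Res(f, g) = -18

-18


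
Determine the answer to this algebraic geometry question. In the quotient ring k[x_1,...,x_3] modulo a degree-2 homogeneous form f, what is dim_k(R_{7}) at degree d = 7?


For R = k[x_1,...,x_n]/(f) with f homogeneous of degree e:
The Hilbert series is (1 - t^e)/(1 - t)^n.
So h(d) = C(d+n-1, n-1) - C(d-e+n-1, n-1) for d >= e.
With n=3, e=2, d=7:
C(7+3-1, 3-1) = C(9, 2) = 36
C(7-2+3-1, 3-1) = C(7, 2) = 21
h(7) = 36 - 21 = 15

15


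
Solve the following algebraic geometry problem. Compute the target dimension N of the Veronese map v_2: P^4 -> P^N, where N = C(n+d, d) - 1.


The Veronese embedding v_d: P^n -> P^N maps each point to all
degree-d monomials in n+1 homogeneous coordinates.
N = C(n+d, d) - 1
N = C(4+2, 2) - 1
N = C(6, 2) - 1
C(6, 2) = 15
N = 15 - 1 = 14

14


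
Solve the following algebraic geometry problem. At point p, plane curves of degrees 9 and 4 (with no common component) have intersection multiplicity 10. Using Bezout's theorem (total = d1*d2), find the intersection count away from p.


By Bezout's theorem, the total intersection number is d1 * d2.
Total = 9 * 4 = 36
Intersection multiplicity at p = 10
Remaining intersections = 36 - 10 = 26

26


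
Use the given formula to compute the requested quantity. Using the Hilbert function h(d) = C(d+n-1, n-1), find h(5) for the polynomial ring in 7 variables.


The Hilbert function for the polynomial ring in 7 variables is:
h(d) = C(d+n-1, n-1)
h(5) = C(5+7-1, 7-1) = C(11, 6)
= 11! / (6! * 5!)
= 462

462


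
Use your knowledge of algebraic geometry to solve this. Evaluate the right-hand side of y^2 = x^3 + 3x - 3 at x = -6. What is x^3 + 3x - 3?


Compute x^3 + 3x - 3 at x = -6:
x^3 = (-6)^3 = -216
3*x = 3*(-6) = -18
Sum: -216 - 18 - 3 = -237

-237


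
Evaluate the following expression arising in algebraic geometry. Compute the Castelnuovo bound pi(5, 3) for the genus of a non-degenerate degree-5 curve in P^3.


Castelnuovo's bound: write d - 1 = m(r-1) + epsilon with 0 <= epsilon < r-1.
d - 1 = 5 - 1 = 4
r - 1 = 3 - 1 = 2
4 = 2*2 + 0, so m = 2, epsilon = 0
pi(d, r) = m(m-1)(r-1)/2 + m*epsilon
= 2*1*2/2 + 2*0
= 4/2 + 0
= 2 + 0 = 2

2


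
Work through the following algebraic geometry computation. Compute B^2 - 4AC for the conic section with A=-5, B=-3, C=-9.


The discriminant of a conic Ax^2 + Bxy + Cy^2 + ... = 0 is B^2 - 4AC.
B^2 = (-3)^2 = 9
4AC = 4*(-5)*(-9) = 180
Discriminant = 9 - 180 = -171

-171


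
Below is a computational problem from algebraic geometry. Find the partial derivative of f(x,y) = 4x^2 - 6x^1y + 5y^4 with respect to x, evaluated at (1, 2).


df/dx = 2*4*x^1 + 1*(-6)*x^0*y
At (1,2): 2*4*1^1 + 1*(-6)*1^0*2
= 8 - 12
= -4

-4


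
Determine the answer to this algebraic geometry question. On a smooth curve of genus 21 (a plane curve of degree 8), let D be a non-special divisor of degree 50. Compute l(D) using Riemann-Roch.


First, compute the genus of a smooth plane curve of degree 8:
g = (d-1)(d-2)/2 = (8-1)(8-2)/2 = 21
For a non-special divisor D (i.e., h^1(D) = 0), Riemann-Roch gives:
l(D) = deg(D) - g + 1
Since deg(D) = 50 >= 2g - 1 = 41, D is non-special.
l(D) = 50 - 21 + 1 = 30

30


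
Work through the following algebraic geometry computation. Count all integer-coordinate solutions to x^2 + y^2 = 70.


Systematically check integer values of x where x^2 <= 70.
For each valid x, check if 70 - x^2 is a perfect square.
Total integer solutions found: 0

0


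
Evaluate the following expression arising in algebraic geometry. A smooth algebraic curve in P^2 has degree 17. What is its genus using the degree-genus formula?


Using the genus formula for smooth plane curves:
g = (d-1)(d-2)/2
g = (17-1)(17-2)/2
g = 16*15/2
g = 240/2 = 120

120


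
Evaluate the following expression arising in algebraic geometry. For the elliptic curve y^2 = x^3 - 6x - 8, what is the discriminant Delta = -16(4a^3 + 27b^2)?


Compute each component:
4a^3 = 4*(-6)^3 = 4*(-216) = -864
27b^2 = 27*(-8)^2 = 27*64 = 1728
4a^3 + 27b^2 = -864 + 1728 = 864
Delta = -16*864 = -13824

-13824


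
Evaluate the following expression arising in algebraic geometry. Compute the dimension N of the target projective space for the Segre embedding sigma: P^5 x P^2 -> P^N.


The Segre embedding maps P^m x P^n into P^N via
all products of coordinates from each factor.
N = (m+1)(n+1) - 1
N = (5+1)(2+1) - 1
N = 6*3 - 1
N = 18 - 1 = 17

17


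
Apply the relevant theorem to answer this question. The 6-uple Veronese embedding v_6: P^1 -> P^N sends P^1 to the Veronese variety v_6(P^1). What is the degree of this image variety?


The Veronese variety v_6(P^1) has degree d^r.
d^r = 6^1 = 6

6


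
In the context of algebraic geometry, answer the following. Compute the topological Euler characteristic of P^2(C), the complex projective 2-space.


The complex projective space P^2 has one cell in each even real dimension 0, 2, ..., 4.
The cohomology groups are H^{2k}(P^2) = Z for k = 0,...,2, and 0 otherwise.
Euler characteristic = sum of Betti numbers = 1 per even-dimensional cohomology group.
chi(P^2) = 2 + 1 = 3

3


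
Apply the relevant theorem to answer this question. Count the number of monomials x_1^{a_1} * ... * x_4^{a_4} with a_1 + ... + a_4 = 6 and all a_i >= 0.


The number of degree-6 monomials in 4 variables is C(d+n-1, n-1).
= C(6+4-1, 4-1) = C(9, 3)
= 84

84


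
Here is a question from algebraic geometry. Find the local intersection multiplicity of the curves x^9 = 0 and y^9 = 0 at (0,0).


The intersection multiplicity of V(x^a) and V(y^b) at the origin is:
I(O; V(x^9), V(y^9)) = dim_k(k[x,y]/(x^9, y^9))
A basis for k[x,y]/(x^9, y^9) is the set of monomials x^i * y^j
where 0 <= i < 9 and 0 <= j < 9.
The number of such monomials is 9 * 9 = 81

81


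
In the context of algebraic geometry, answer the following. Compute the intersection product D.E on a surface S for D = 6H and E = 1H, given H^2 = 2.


Using bilinearity of the intersection pairing on a surface S:
(aH).(bH) = ab * (H.H)
We have H^2 = 2.
D.E = (6H).(1H) = 6*1*2
= 6*2
= 12

12


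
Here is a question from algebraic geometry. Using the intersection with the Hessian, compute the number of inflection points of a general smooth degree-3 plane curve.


For a general smooth plane curve C of degree d, the inflection points are
the intersection of C with its Hessian curve, which has degree 3(d-2).
By Bezout, the total intersection number is d * 3(d-2) = 3 * 3 = 9.
For a general curve every flex is ordinary, so each contributes
multiplicity 1 to C·Hess(C), and the number of distinct inflection
points is 3d(d-2).
Inflection points = 3*3*(3-2) = 3*3*1 = 9

9


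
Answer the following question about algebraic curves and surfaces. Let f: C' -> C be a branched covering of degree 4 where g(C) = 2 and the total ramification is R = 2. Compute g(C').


Riemann-Hurwitz formula: 2g' - 2 = d(2g - 2) + R
Given: d = 4, g = 2, R = 2
2g' - 2 = 4*(2*2 - 2) + 2
2g' - 2 = 4*2 + 2
2g' - 2 = 8 + 2 = 10
2g' = 12
g' = 6

6


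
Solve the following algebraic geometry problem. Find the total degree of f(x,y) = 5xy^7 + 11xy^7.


Examine each term for its total degree (sum of exponents).
  Term '5xy^7' has total degree 1+7 = 8.
  Term '11xy^7' has total degree 1+7 = 8.
The maximum total degree among all terms is 8.

8


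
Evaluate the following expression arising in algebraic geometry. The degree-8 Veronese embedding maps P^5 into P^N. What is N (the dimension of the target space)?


The Veronese embedding v_d: P^n -> P^N maps each point to all
degree-d monomials in n+1 homogeneous coordinates.
N = C(n+d, d) - 1
N = C(5+8, 8) - 1
N = C(13, 8) - 1
C(13, 8) = 1287
N = 1287 - 1 = 1286

1286


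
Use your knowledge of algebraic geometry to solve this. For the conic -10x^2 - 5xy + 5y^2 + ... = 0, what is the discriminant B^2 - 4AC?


The discriminant of a conic Ax^2 + Bxy + Cy^2 + ... = 0 is B^2 - 4AC.
B^2 = (-5)^2 = 25
4AC = 4*(-10)*5 = -200
Discriminant = 25 + 200 = 225

225


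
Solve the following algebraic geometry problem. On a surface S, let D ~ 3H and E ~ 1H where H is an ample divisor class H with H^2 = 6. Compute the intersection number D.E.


Using bilinearity of the intersection pairing on a surface S:
(aH).(bH) = ab * (H.H)
We have H^2 = 6.
D.E = (3H).(1H) = 3*1*6
= 3*6
= 18

18


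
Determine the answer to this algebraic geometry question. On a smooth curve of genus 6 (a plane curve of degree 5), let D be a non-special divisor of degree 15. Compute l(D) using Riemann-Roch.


First, compute the genus of a smooth plane curve of degree 5:
g = (d-1)(d-2)/2 = (5-1)(5-2)/2 = 6
For a non-special divisor D (i.e., h^1(D) = 0), Riemann-Roch gives:
l(D) = deg(D) - g + 1
Since deg(D) = 15 >= 2g - 1 = 11, D is non-special.
l(D) = 15 - 6 + 1 = 10

10


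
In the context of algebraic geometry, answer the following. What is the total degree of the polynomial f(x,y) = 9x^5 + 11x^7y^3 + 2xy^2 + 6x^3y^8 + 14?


Examine each term for its total degree (sum of exponents).
  Term '9x^5' has total degree 5+0 = 5.
  Term '11x^7y^3' has total degree 7+3 = 10.
  Term '2xy^2' has total degree 1+2 = 3.
  Term '6x^3y^8' has total degree 3+8 = 11.
  Term '14' has total degree 0+0 = 0.
The maximum total degree among all terms is 11.

11


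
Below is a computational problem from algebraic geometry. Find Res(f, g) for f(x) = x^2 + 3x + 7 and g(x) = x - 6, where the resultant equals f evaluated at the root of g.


For Res(f, x - c), we evaluate f at x = c.
f(6) = 6^2 + 3*6 + 7
= 36 + 18 + 7
= 54 + 7 = 61
Res(f, g) = 61

61


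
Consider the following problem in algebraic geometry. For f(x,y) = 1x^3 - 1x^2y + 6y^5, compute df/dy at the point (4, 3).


df/dy = (-1)*x^2 + 5*6*y^4
At (4,3): (-1)*4^2 + 5*6*3^4
= -16 + 2430
= 2414

2414


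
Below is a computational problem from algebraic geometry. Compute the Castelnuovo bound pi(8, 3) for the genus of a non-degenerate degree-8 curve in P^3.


Castelnuovo's bound: write d - 1 = m(r-1) + epsilon with 0 <= epsilon < r-1.
d - 1 = 8 - 1 = 7
r - 1 = 3 - 1 = 2
7 = 3*2 + 1, so m = 3, epsilon = 1
pi(d, r) = m(m-1)(r-1)/2 + m*epsilon
= 3*2*2/2 + 3*1
= 12/2 + 3
= 6 + 3 = 9

9


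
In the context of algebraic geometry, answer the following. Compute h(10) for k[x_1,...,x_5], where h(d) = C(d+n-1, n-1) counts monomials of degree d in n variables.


The Hilbert function for the polynomial ring in 5 variables is:
h(d) = C(d+n-1, n-1)
h(10) = C(10+5-1, 5-1) = C(14, 4)
= 14! / (4! * 10!)
= 1001

1001


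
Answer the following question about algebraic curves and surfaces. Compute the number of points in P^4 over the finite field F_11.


P^4(F_11) has (q^(n+1) - 1)/(q - 1) points.
= 11^4 + 11^3 + 11^2 + 11^1 + 11^0
= 14641 + 1331 + 121 + 11 + 1
= 16105

16105


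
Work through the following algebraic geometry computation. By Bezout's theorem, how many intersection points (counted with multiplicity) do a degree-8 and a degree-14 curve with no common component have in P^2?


Bezout's theorem states the intersection count equals the product of degrees.
Intersection count = 8 * 14 = 112

112


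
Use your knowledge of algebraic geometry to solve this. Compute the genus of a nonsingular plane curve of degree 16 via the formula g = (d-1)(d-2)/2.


Using the genus formula for smooth plane curves:
g = (d-1)(d-2)/2
g = (16-1)(16-2)/2
g = 15*14/2
g = 210/2 = 105

105


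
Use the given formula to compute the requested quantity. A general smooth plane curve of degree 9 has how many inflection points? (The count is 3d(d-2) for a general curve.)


For a general smooth plane curve C of degree d, the inflection points are
the intersection of C with its Hessian curve, which has degree 3(d-2).
By Bezout, the total intersection number is d * 3(d-2) = 9 * 21 = 189.
For a general curve every flex is ordinary, so each contributes
multiplicity 1 to C·Hess(C), and the number of distinct inflection
points is 3d(d-2).
Inflection points = 3*9*(9-2) = 3*9*7 = 189

189


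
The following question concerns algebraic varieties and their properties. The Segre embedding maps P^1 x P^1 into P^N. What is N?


The Segre embedding maps P^m x P^n into P^N via
all products of coordinates from each factor.
N = (m+1)(n+1) - 1
N = (1+1)(1+1) - 1
N = 2*2 - 1
N = 4 - 1 = 3

3


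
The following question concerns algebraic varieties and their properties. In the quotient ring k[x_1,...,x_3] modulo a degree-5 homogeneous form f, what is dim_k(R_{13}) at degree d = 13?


For R = k[x_1,...,x_n]/(f) with f homogeneous of degree e:
The Hilbert series is (1 - t^e)/(1 - t)^n.
So h(d) = C(d+n-1, n-1) - C(d-e+n-1, n-1) for d >= e.
With n=3, e=5, d=13:
C(13+3-1, 3-1) = C(15, 2) = 105
C(13-5+3-1, 3-1) = C(10, 2) = 45
h(13) = 105 - 45 = 60

60


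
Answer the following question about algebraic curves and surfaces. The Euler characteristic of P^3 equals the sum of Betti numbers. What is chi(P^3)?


The complex projective space P^3 has one cell in each even real dimension 0, 2, ..., 6.
The cohomology groups are H^{2k}(P^3) = Z for k = 0,...,3, and 0 otherwise.
Euler characteristic = sum of Betti numbers = 1 per even-dimensional cohomology group.
chi(P^3) = 3 + 1 = 4

4


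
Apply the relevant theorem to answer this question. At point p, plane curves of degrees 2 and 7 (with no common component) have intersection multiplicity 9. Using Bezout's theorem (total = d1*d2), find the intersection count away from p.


By Bezout's theorem, the total intersection number is d1 * d2.
Total = 2 * 7 = 14
Intersection multiplicity at p = 9
Remaining intersections = 14 - 9 = 5

5


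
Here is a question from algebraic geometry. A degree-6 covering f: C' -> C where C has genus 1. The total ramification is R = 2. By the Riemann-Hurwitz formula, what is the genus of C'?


Riemann-Hurwitz formula: 2g' - 2 = d(2g - 2) + R
Given: d = 6, g = 1, R = 2
2g' - 2 = 6*(2*1 - 2) + 2
2g' - 2 = 6*0 + 2
2g' - 2 = 0 + 2 = 2
2g' = 4
g' = 2

2


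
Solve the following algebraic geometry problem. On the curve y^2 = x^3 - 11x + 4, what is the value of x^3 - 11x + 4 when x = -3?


Compute x^3 - 11x + 4 at x = -3:
x^3 = (-3)^3 = -27
(-11)*x = (-11)*(-3) = 33
Sum: -27 + 33 + 4 = 10

10


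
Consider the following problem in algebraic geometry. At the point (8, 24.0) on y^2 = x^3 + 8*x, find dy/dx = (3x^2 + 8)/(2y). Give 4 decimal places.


Using implicit differentiation of y^2 = x^3 + 8*x:
2y * dy/dx = 3x^2 + 8
dy/dx = (3x^2 + 8)/(2y)
Numerator: 3*8^2 + 8 = 200
Denominator: 2*24.0 = 48.0
dy/dx = 200/48.0 = 4.1667

4.1667


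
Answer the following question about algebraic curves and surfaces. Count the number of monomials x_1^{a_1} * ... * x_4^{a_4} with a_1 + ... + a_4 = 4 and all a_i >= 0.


The number of degree-4 monomials in 4 variables is C(d+n-1, n-1).
= C(4+4-1, 4-1) = C(7, 3)
= 35

35


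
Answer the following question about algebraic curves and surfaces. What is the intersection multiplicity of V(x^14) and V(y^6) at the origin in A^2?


The intersection multiplicity of V(x^a) and V(y^b) at the origin is:
I(O; V(x^14), V(y^6)) = dim_k(k[x,y]/(x^14, y^6))
A basis for k[x,y]/(x^14, y^6) is the set of monomials x^i * y^j
where 0 <= i < 14 and 0 <= j < 6.
The number of such monomials is 14 * 6 = 84

84


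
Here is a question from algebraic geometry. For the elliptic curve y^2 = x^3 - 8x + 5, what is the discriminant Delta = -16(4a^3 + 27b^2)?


Compute each component:
4a^3 = 4*(-8)^3 = 4*(-512) = -2048
27b^2 = 27*5^2 = 27*25 = 675
4a^3 + 27b^2 = -2048 + 675 = -1373
Delta = -16*(-1373) = 21968

21968


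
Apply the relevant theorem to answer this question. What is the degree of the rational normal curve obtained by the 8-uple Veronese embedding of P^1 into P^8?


The rational normal curve in P^8 is the image of P^1 under the 8-uple Veronese.
A general hyperplane in P^8 pulls back to a degree-8 form on P^1, which has 8 zeros,
so the curve meets a general hyperplane in 8 points. Degree = 8.

8


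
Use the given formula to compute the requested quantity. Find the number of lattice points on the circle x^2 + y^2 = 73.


Systematically check integer values of x where x^2 <= 73.
For each valid x, check if 73 - x^2 is a perfect square.
x=3: 73 - 9 = 64, sqrt = 8 (valid)
x=8: 73 - 64 = 9, sqrt = 3 (valid)
Total integer solutions found: 8

8


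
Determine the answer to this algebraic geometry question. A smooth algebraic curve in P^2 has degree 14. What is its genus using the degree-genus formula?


Using the genus formula for smooth plane curves:
g = (d-1)(d-2)/2
g = (14-1)(14-2)/2
g = 13*12/2
g = 156/2 = 78

78


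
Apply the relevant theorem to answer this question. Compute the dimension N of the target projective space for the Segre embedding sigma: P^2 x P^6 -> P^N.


The Segre embedding maps P^m x P^n into P^N via
all products of coordinates from each factor.
N = (m+1)(n+1) - 1
N = (2+1)(6+1) - 1
N = 3*7 - 1
N = 21 - 1 = 20

20


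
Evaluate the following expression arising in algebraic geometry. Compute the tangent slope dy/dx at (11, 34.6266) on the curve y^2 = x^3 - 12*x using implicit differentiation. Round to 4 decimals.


Using implicit differentiation of y^2 = x^3 - 12*x:
2y * dy/dx = 3x^2 - 12
dy/dx = (3x^2 - 12)/(2y)
Numerator: 3*11^2 - 12 = 351
Denominator: 2*34.6266 = 69.2532
dy/dx = 351/69.2532 = 5.0684

5.0684


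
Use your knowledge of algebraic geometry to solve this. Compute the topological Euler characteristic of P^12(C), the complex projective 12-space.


The complex projective space P^12 has one cell in each even real dimension 0, 2, ..., 24.
The cohomology groups are H^{2k}(P^12) = Z for k = 0,...,12, and 0 otherwise.
Euler characteristic = sum of Betti numbers = 1 per even-dimensional cohomology group.
chi(P^12) = 12 + 1 = 13

13


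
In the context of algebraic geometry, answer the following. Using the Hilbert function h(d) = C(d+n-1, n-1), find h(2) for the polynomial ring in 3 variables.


The Hilbert function for the polynomial ring in 3 variables is:
h(d) = C(d+n-1, n-1)
h(2) = C(2+3-1, 3-1) = C(4, 2)
= 4! / (2! * 2!)
= 6

6


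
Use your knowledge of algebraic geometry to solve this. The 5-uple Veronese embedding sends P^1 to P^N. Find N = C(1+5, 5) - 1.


The Veronese embedding v_d: P^n -> P^N maps each point to all
degree-d monomials in n+1 homogeneous coordinates.
N = C(n+d, d) - 1
N = C(1+5, 5) - 1
N = C(6, 5) - 1
C(6, 5) = 6
N = 6 - 1 = 5

5


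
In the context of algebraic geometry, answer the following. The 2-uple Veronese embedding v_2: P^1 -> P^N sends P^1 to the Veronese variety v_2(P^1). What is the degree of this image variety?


The Veronese variety v_2(P^1) has degree d^r.
d^r = 2^1 = 2

2


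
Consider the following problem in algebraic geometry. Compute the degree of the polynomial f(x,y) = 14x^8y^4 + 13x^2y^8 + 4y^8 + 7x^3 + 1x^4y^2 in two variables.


Examine each term for its total degree (sum of exponents).
  Term '14x^8y^4' has total degree 8+4 = 12.
  Term '13x^2y^8' has total degree 2+8 = 10.
  Term '4y^8' has total degree 0+8 = 8.
  Term '7x^3' has total degree 3+0 = 3.
  Term '1x^4y^2' has total degree 4+2 = 6.
The maximum total degree among all terms is 12.

12


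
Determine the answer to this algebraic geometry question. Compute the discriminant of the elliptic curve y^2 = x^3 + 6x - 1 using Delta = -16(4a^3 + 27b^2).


Compute each component:
4a^3 = 4*6^3 = 4*216 = 864
27b^2 = 27*(-1)^2 = 27*1 = 27
4a^3 + 27b^2 = 864 + 27 = 891
Delta = -16*891 = -14256

-14256


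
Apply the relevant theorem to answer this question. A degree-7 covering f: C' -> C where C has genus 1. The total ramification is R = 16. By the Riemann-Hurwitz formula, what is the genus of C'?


Riemann-Hurwitz formula: 2g' - 2 = d(2g - 2) + R
Given: d = 7, g = 1, R = 16
2g' - 2 = 7*(2*1 - 2) + 16
2g' - 2 = 7*0 + 16
2g' - 2 = 0 + 16 = 16
2g' = 18
g' = 9

9


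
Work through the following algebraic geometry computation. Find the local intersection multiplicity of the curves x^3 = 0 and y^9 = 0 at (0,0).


The intersection multiplicity of V(x^a) and V(y^b) at the origin is:
I(O; V(x^3), V(y^9)) = dim_k(k[x,y]/(x^3, y^9))
A basis for k[x,y]/(x^3, y^9) is the set of monomials x^i * y^j
where 0 <= i < 3 and 0 <= j < 9.
The number of such monomials is 3 * 9 = 27

27


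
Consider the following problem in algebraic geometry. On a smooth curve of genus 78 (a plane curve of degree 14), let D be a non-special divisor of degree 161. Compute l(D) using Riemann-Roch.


First, compute the genus of a smooth plane curve of degree 14:
g = (d-1)(d-2)/2 = (14-1)(14-2)/2 = 78
For a non-special divisor D (i.e., h^1(D) = 0), Riemann-Roch gives:
l(D) = deg(D) - g + 1
Since deg(D) = 161 >= 2g - 1 = 155, D is non-special.
l(D) = 161 - 78 + 1 = 84

84


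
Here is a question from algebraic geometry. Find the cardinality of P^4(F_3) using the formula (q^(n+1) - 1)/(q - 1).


P^4(F_3) has (q^(n+1) - 1)/(q - 1) points.
= 3^4 + 3^3 + 3^2 + 3^1 + 3^0
= 81 + 27 + 9 + 3 + 1
= 121

121


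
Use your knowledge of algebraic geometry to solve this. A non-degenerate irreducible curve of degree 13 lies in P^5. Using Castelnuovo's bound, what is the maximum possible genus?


Castelnuovo's bound: write d - 1 = m(r-1) + epsilon with 0 <= epsilon < r-1.
d - 1 = 13 - 1 = 12
r - 1 = 5 - 1 = 4
12 = 3*4 + 0, so m = 3, epsilon = 0
pi(d, r) = m(m-1)(r-1)/2 + m*epsilon
= 3*2*4/2 + 3*0
= 24/2 + 0
= 12 + 0 = 12

12


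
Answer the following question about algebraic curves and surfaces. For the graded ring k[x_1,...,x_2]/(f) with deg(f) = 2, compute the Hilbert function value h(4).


For R = k[x_1,...,x_n]/(f) with f homogeneous of degree e:
The Hilbert series is (1 - t^e)/(1 - t)^n.
So h(d) = C(d+n-1, n-1) - C(d-e+n-1, n-1) for d >= e.
With n=2, e=2, d=4:
C(4+2-1, 2-1) = C(5, 1) = 5
C(4-2+2-1, 2-1) = C(3, 1) = 3
h(4) = 5 - 3 = 2

2


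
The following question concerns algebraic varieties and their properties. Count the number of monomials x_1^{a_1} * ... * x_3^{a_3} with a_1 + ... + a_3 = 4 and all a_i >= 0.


The number of degree-4 monomials in 3 variables is C(d+n-1, n-1).
= C(4+3-1, 3-1) = C(6, 2)
= 15

15


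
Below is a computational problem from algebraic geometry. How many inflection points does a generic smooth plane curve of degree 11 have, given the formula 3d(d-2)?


For a general smooth plane curve C of degree d, the inflection points are
the intersection of C with its Hessian curve, which has degree 3(d-2).
By Bezout, the total intersection number is d * 3(d-2) = 11 * 27 = 297.
For a general curve every flex is ordinary, so each contributes
multiplicity 1 to C·Hess(C), and the number of distinct inflection
points is 3d(d-2).
Inflection points = 3*11*(11-2) = 3*11*9 = 297

297


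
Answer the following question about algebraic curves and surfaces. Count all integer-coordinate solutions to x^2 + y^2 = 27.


Systematically check integer values of x where x^2 <= 27.
For each valid x, check if 27 - x^2 is a perfect square.
Total integer solutions found: 0

0


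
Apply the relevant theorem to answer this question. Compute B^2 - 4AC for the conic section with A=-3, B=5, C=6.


The discriminant of a conic Ax^2 + Bxy + Cy^2 + ... = 0 is B^2 - 4AC.
B^2 = 5^2 = 25
4AC = 4*(-3)*6 = -72
Discriminant = 25 + 72 = 97

97


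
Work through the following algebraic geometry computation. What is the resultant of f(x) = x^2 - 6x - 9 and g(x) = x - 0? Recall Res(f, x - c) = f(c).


For Res(f, x - c), we evaluate f at x = c.
f(0) = 0^2 - 6*0 - 9
= 0 + 0 - 9
= 0 - 9 = -9
Res(f, g) = -9

-9


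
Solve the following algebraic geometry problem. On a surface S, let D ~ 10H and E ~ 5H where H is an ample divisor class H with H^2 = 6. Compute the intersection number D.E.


Using bilinearity of the intersection pairing on a surface S:
(aH).(bH) = ab * (H.H)
We have H^2 = 6.
D.E = (10H).(5H) = 10*5*6
= 50*6
= 300

300


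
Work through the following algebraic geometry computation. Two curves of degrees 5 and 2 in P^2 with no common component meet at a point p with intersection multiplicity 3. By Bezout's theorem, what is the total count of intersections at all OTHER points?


By Bezout's theorem, the total intersection number is d1 * d2.
Total = 5 * 2 = 10
Intersection multiplicity at p = 3
Remaining intersections = 10 - 3 = 7

7


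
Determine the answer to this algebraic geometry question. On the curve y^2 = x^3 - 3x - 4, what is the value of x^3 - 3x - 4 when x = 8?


Compute x^3 - 3x - 4 at x = 8:
x^3 = 8^3 = 512
(-3)*x = (-3)*8 = -24
Sum: 512 - 24 - 4 = 484

484


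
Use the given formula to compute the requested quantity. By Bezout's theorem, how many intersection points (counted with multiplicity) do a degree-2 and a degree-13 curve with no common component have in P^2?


Bezout's theorem states the intersection count equals the product of degrees.
Intersection count = 2 * 13 = 26

26


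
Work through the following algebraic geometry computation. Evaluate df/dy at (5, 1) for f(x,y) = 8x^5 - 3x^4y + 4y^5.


df/dy = (-3)*x^4 + 5*4*y^4
At (5,1): (-3)*5^4 + 5*4*1^4
= -1875 + 20
= -1855

-1855


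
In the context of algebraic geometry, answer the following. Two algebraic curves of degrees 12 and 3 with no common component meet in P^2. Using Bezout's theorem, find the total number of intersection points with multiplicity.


Bezout's theorem states the intersection count equals the product of degrees.
Intersection count = 12 * 3 = 36

36


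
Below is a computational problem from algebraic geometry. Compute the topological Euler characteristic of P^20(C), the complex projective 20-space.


The complex projective space P^20 has one cell in each even real dimension 0, 2, ..., 40.
The cohomology groups are H^{2k}(P^20) = Z for k = 0,...,20, and 0 otherwise.
Euler characteristic = sum of Betti numbers = 1 per even-dimensional cohomology group.
chi(P^20) = 20 + 1 = 21

21


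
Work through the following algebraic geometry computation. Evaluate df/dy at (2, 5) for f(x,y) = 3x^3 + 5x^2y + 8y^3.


df/dy = 5*x^2 + 3*8*y^2
At (2,5): 5*2^2 + 3*8*5^2
= 20 + 600
= 620

620


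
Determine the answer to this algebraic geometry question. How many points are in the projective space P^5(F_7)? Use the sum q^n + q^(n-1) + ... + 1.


P^5(F_7) has (q^(n+1) - 1)/(q - 1) points.
= 7^5 + 7^4 + 7^3 + 7^2 + 7^1 + 7^0
= 16807 + 2401 + 343 + 49 + 7 + 1
= 19608

19608


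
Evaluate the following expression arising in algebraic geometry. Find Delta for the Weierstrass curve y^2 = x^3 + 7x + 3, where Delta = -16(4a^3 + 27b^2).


Compute each component:
4a^3 = 4*7^3 = 4*343 = 1372
27b^2 = 27*3^2 = 27*9 = 243
4a^3 + 27b^2 = 1372 + 243 = 1615
Delta = -16*1615 = -25840

-25840


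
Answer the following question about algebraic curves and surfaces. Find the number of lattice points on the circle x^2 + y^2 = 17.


Systematically check integer values of x where x^2 <= 17.
For each valid x, check if 17 - x^2 is a perfect square.
x=1: 17 - 1 = 16, sqrt = 4 (valid)
x=4: 17 - 16 = 1, sqrt = 1 (valid)
Total integer solutions found: 8

8


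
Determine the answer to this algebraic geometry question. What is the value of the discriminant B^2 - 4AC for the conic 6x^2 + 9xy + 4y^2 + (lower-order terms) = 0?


The discriminant of a conic Ax^2 + Bxy + Cy^2 + ... = 0 is B^2 - 4AC.
B^2 = 9^2 = 81
4AC = 4*6*4 = 96
Discriminant = 81 - 96 = -15

-15


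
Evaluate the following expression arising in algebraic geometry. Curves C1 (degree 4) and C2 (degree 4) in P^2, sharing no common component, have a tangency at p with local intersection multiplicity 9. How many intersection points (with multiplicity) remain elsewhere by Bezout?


By Bezout's theorem, the total intersection number is d1 * d2.
Total = 4 * 4 = 16
Intersection multiplicity at p = 9
Remaining intersections = 16 - 9 = 7

7


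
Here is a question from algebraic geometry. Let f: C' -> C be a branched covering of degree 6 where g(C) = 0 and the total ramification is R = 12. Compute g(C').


Riemann-Hurwitz formula: 2g' - 2 = d(2g - 2) + R
Given: d = 6, g = 0, R = 12
2g' - 2 = 6*(2*0 - 2) + 12
2g' - 2 = 6*(-2) + 12
2g' - 2 = -12 + 12 = 0
2g' = 2
g' = 1

1


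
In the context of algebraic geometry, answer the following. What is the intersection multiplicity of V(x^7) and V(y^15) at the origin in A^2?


The intersection multiplicity of V(x^a) and V(y^b) at the origin is:
I(O; V(x^7), V(y^15)) = dim_k(k[x,y]/(x^7, y^15))
A basis for k[x,y]/(x^7, y^15) is the set of monomials x^i * y^j
where 0 <= i < 7 and 0 <= j < 15.
The number of such monomials is 7 * 15 = 105

105


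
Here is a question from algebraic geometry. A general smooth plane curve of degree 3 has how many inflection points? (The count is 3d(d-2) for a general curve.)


For a general smooth plane curve C of degree d, the inflection points are
the intersection of C with its Hessian curve, which has degree 3(d-2).
By Bezout, the total intersection number is d * 3(d-2) = 3 * 3 = 9.
For a general curve every flex is ordinary, so each contributes
multiplicity 1 to C·Hess(C), and the number of distinct inflection
points is 3d(d-2).
Inflection points = 3*3*(3-2) = 3*3*1 = 9

9


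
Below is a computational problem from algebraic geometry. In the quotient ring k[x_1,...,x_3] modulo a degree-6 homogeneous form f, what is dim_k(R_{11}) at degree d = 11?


For R = k[x_1,...,x_n]/(f) with f homogeneous of degree e:
The Hilbert series is (1 - t^e)/(1 - t)^n.
So h(d) = C(d+n-1, n-1) - C(d-e+n-1, n-1) for d >= e.
With n=3, e=6, d=11:
C(11+3-1, 3-1) = C(13, 2) = 78
C(11-6+3-1, 3-1) = C(7, 2) = 21
h(11) = 78 - 21 = 57

57


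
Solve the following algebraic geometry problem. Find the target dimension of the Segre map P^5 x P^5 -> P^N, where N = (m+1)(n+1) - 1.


The Segre embedding maps P^m x P^n into P^N via
all products of coordinates from each factor.
N = (m+1)(n+1) - 1
N = (5+1)(5+1) - 1
N = 6*6 - 1
N = 36 - 1 = 35

35


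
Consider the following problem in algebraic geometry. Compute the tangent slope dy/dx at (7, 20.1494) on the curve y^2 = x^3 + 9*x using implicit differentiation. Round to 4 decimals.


Using implicit differentiation of y^2 = x^3 + 9*x:
2y * dy/dx = 3x^2 + 9
dy/dx = (3x^2 + 9)/(2y)
Numerator: 3*7^2 + 9 = 156
Denominator: 2*20.1494 = 40.2988
dy/dx = 156/40.2988 = 3.8711

3.8711


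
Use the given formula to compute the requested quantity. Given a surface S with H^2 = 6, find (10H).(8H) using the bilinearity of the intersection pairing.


Using bilinearity of the intersection pairing on a surface S:
(aH).(bH) = ab * (H.H)
We have H^2 = 6.
D.E = (10H).(8H) = 10*8*6
= 80*6
= 480

480


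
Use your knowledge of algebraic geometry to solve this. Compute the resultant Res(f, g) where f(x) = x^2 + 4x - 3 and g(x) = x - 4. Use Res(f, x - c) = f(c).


For Res(f, x - c), we evaluate f at x = c.
f(4) = 4^2 + 4*4 - 3
= 16 + 16 - 3
= 32 - 3 = 29
Res(f, g) = 29

29


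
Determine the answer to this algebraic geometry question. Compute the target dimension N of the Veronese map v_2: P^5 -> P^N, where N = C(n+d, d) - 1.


The Veronese embedding v_d: P^n -> P^N maps each point to all
degree-d monomials in n+1 homogeneous coordinates.
N = C(n+d, d) - 1
N = C(5+2, 2) - 1
N = C(7, 2) - 1
C(7, 2) = 21
N = 21 - 1 = 20

20


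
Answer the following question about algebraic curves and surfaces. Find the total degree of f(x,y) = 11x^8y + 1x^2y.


Examine each term for its total degree (sum of exponents).
  Term '11x^8y' has total degree 8+1 = 9.
  Term '1x^2y' has total degree 2+1 = 3.
The maximum total degree among all terms is 9.

9


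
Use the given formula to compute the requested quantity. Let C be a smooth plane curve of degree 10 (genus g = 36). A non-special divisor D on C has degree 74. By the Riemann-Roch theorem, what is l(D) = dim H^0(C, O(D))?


First, compute the genus of a smooth plane curve of degree 10:
g = (d-1)(d-2)/2 = (10-1)(10-2)/2 = 36
For a non-special divisor D (i.e., h^1(D) = 0), Riemann-Roch gives:
l(D) = deg(D) - g + 1
Since deg(D) = 74 >= 2g - 1 = 71, D is non-special.
l(D) = 74 - 36 + 1 = 39

39


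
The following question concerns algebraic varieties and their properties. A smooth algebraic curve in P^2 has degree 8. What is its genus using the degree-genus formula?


Using the genus formula for smooth plane curves:
g = (d-1)(d-2)/2
g = (8-1)(8-2)/2
g = 7*6/2
g = 42/2 = 21

21


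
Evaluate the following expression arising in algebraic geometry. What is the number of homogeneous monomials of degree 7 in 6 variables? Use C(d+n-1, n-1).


The number of degree-7 monomials in 6 variables is C(d+n-1, n-1).
= C(7+6-1, 6-1) = C(12, 5)
= 792

792


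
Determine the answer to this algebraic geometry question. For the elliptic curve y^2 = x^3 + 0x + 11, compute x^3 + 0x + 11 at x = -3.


Compute x^3 + 0x + 11 at x = -3:
x^3 = (-3)^3 = -27
0*x = 0*(-3) = 0
Sum: -27 + 0 + 11 = -16

-16


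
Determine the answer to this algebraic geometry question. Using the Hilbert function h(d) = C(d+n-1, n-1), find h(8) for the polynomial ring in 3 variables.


The Hilbert function for the polynomial ring in 3 variables is:
h(d) = C(d+n-1, n-1)
h(8) = C(8+3-1, 3-1) = C(10, 2)
= 10! / (2! * 8!)
= 45

45


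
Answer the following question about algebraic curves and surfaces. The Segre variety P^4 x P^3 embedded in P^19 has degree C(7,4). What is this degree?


The degree of the Segre variety P^4 x P^3 is C(m+n, m).
= C(7, 4)
= 35

35


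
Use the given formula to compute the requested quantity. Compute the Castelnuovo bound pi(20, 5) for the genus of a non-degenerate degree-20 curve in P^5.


Castelnuovo's bound: write d - 1 = m(r-1) + epsilon with 0 <= epsilon < r-1.
d - 1 = 20 - 1 = 19
r - 1 = 5 - 1 = 4
19 = 4*4 + 3, so m = 4, epsilon = 3
pi(d, r) = m(m-1)(r-1)/2 + m*epsilon
= 4*3*4/2 + 4*3
= 48/2 + 12
= 24 + 12 = 36

36


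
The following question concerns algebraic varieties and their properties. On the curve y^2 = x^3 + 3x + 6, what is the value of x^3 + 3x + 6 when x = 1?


Compute x^3 + 3x + 6 at x = 1:
x^3 = 1^3 = 1
3*x = 3*1 = 3
Sum: 1 + 3 + 6 = 10

10


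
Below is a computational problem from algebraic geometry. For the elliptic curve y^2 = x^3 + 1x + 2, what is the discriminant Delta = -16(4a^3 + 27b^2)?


Compute each component:
4a^3 = 4*1^3 = 4*1 = 4
27b^2 = 27*2^2 = 27*4 = 108
4a^3 + 27b^2 = 4 + 108 = 112
Delta = -16*112 = -1792

-1792


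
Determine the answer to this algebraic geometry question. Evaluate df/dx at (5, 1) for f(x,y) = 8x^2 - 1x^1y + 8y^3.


df/dx = 2*8*x^1 + 1*(-1)*x^0*y
At (5,1): 2*8*5^1 + 1*(-1)*5^0*1
= 80 - 1
= 79

79


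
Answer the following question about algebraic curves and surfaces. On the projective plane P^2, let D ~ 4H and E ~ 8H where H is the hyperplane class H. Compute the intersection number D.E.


Using bilinearity of the intersection pairing on the projective plane P^2:
(aH).(bH) = ab * (H.H)
We have H^2 = 1 (Bezout).
D.E = (4H).(8H) = 4*8*1
= 32*1
= 32

32


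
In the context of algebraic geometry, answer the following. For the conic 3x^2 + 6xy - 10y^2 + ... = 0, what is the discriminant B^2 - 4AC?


The discriminant of a conic Ax^2 + Bxy + Cy^2 + ... = 0 is B^2 - 4AC.
B^2 = 6^2 = 36
4AC = 4*3*(-10) = -120
Discriminant = 36 + 120 = 156

156


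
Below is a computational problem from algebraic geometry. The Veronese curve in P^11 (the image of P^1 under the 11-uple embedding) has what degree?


The rational normal curve in P^11 is the image of P^1 under the 11-uple Veronese.
A general hyperplane in P^11 pulls back to a degree-11 form on P^1, which has 11 zeros,
so the curve meets a general hyperplane in 11 points. Degree = 11.

11


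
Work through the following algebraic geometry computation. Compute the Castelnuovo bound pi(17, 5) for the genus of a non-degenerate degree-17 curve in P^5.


Castelnuovo's bound: write d - 1 = m(r-1) + epsilon with 0 <= epsilon < r-1.
d - 1 = 17 - 1 = 16
r - 1 = 5 - 1 = 4
16 = 4*4 + 0, so m = 4, epsilon = 0
pi(d, r) = m(m-1)(r-1)/2 + m*epsilon
= 4*3*4/2 + 4*0
= 48/2 + 0
= 24 + 0 = 24

24
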